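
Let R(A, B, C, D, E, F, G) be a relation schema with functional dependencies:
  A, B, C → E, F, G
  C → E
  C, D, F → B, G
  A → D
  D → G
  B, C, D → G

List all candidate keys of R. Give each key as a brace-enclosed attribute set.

{A, B, C}, {A, C, F}

No FD produces {A, C}, so they must be in every candidate key.
{A, B, C} is a candidate key since {A, B, C}⁺ = {A, B, C, D, E, F, G} covers every attribute.
{A, C, F} is a candidate key since {A, C, F}⁺ = {A, B, C, D, E, F, G} covers every attribute.
Any other superkey properly contains one of these, so there are no further candidate keys.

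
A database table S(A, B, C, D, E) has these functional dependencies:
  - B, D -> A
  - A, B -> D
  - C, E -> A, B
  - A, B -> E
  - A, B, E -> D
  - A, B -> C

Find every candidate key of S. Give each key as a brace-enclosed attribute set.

{A, B}, {B, D}, {C, E}

{A, B}⁺ = {A, B, C, D, E}, which is every attribute, so {A, B} is a candidate key.
{B, D}⁺ = {A, B, C, D, E}, which is every attribute, so {B, D} is a candidate key.
{C, E}⁺ = {A, B, C, D, E}, which is every attribute, so {C, E} is a candidate key.
No proper subset of any of these is a key, and no other minimal superkey exists.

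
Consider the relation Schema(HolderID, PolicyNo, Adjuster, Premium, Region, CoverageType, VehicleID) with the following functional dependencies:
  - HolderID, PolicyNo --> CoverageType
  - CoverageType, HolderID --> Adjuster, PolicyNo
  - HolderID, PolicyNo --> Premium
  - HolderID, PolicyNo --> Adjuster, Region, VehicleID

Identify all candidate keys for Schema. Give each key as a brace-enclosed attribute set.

{CoverageType, HolderID}, {HolderID, PolicyNo}

No FD produces {HolderID}, so it must be in every candidate key.
Closure of {CoverageType, HolderID} is {Adjuster, CoverageType, HolderID, PolicyNo, Premium, Region, VehicleID}, the whole schema; {CoverageType, HolderID} is a candidate key.
Closure of {HolderID, PolicyNo} is {Adjuster, CoverageType, HolderID, PolicyNo, Premium, Region, VehicleID}, the whole schema; {HolderID, PolicyNo} is a candidate key.
No proper subset of any of these is a key, and no other minimal superkey exists.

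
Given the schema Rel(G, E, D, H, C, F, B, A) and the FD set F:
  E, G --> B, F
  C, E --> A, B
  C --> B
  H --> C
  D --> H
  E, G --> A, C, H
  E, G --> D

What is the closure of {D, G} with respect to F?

Start with {D, G}.
D --> H applies; add {H} → now {D, G, H}.
H --> C applies; add {C} → now {C, D, G, H}.
C --> B applies; add {B} → now {B, C, D, G, H}.
No further FD applies.

{B, C, D, G, H}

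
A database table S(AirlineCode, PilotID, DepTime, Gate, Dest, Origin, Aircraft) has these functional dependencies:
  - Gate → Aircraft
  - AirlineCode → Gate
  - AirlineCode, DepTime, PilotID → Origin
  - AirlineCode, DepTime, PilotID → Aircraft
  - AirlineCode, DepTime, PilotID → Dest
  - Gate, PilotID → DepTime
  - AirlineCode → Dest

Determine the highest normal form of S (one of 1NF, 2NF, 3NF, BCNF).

Candidate key: {AirlineCode, PilotID}. Prime attributes: {AirlineCode, PilotID}.
For Gate → Aircraft we have {Gate}⁺ = {Aircraft, Gate}; {Gate} is not a superkey, so BCNF fails.
Gate → Aircraft has non-prime {Aircraft} on the right and a non-superkey on the left, so 3NF fails.
Since {AirlineCode} ⊂ {AirlineCode, PilotID} and {AirlineCode}⁺ ⊇ {Aircraft, Dest, Gate} with {Aircraft, Dest, Gate} non-prime, there is a partial dependency; 2NF fails.

1NF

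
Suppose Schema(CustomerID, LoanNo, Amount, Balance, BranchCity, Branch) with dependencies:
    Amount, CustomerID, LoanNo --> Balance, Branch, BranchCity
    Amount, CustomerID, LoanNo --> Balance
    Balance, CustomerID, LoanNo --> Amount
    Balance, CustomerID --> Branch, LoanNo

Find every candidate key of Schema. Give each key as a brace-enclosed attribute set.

Attributes never on any right-hand side: {CustomerID} — every candidate key must contain it.
{Balance, CustomerID}⁺ = {Amount, Balance, Branch, BranchCity, CustomerID, LoanNo} — all of the relation — so {Balance, CustomerID} is a candidate key.
{Amount, CustomerID, LoanNo}⁺ = {Amount, Balance, Branch, BranchCity, CustomerID, LoanNo} — all of the relation — so {Amount, CustomerID, LoanNo} is a candidate key.
These are minimal and exhaustive — every other superkey contains one of them.

{Amount, CustomerID, LoanNo}, {Balance, CustomerID}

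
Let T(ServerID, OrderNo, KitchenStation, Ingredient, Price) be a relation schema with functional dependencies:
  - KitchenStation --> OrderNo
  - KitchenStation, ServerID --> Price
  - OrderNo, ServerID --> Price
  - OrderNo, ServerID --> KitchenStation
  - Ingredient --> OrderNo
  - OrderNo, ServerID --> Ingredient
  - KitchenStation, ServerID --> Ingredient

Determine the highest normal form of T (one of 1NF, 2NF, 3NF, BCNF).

3NF

Candidate keys: {Ingredient, ServerID}, {KitchenStation, ServerID}, {OrderNo, ServerID}. Prime attributes: {Ingredient, KitchenStation, OrderNo, ServerID}.
For KitchenStation --> OrderNo we have {KitchenStation}⁺ = {KitchenStation, OrderNo}; {KitchenStation} is not a superkey, so BCNF fails.
Since {OrderNo} ⊆ prime attributes and every other non-superkey FD also has a prime right side, the schema is in 3NF.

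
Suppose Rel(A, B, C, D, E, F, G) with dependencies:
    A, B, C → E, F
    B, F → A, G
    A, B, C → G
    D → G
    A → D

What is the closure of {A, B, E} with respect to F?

Start with {A, B, E}.
A → D applies; add {D} → now {A, B, D, E}.
D → G applies; add {G} → now {A, B, D, E, G}.
No further FD applies.

{A, B, D, E, G}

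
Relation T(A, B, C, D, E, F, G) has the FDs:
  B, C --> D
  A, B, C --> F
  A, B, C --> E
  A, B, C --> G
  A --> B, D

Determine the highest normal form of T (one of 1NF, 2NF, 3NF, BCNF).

1NF

Candidate key: {A, C}. Prime attributes: {A, C}.
B, C --> D breaks BCNF: {B, C}⁺ = {B, C, D}, so {B, C} is not a superkey.
B, C --> D determines the non-prime attribute {D} from a non-superkey — 3NF is violated.
The proper key subset {A} of {A, C} determines non-prime {B, D}, so the relation is not even in 2NF.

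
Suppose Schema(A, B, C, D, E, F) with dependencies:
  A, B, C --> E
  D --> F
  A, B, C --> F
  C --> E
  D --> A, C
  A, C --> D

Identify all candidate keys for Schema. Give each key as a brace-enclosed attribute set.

{B} never appears on the right of any FD, so every key must include it.
{B, D}⁺ = {A, B, C, D, E, F}, which is every attribute, so {B, D} is a candidate key.
{A, B, C}⁺ = {A, B, C, D, E, F}, which is every attribute, so {A, B, C} is a candidate key.
Any other superkey properly contains one of these, so there are no further candidate keys.

{A, B, C}, {B, D}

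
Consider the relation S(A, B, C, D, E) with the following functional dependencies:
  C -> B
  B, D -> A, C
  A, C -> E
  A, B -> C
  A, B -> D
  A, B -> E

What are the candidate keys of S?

{A, B} is a candidate key since {A, B}⁺ = {A, B, C, D, E} covers every attribute.
{A, C} is a candidate key since {A, C}⁺ = {A, B, C, D, E} covers every attribute.
{B, D} is a candidate key since {B, D}⁺ = {A, B, C, D, E} covers every attribute.
{C, D} is a candidate key since {C, D}⁺ = {A, B, C, D, E} covers every attribute.
Any other superkey properly contains one of these, so there are no further candidate keys.

{A, B}, {A, C}, {B, D}, {C, D}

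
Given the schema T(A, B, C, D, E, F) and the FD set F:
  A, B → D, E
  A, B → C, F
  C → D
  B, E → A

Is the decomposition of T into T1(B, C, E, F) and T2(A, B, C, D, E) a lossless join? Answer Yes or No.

Yes

Common attributes: {B, C, E}; their closure is {A, B, C, D, E, F}.
T1 is contained in that closure, so T1 ∩ T2 → T1 holds and the join is lossless.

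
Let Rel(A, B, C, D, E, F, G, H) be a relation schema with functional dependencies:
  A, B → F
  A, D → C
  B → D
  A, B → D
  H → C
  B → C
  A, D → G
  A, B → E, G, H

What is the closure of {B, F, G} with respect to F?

{B, C, D, F, G}

Start with {B, F, G}.
B → D applies; add {D} → now {B, D, F, G}.
B → C applies; add {C} → now {B, C, D, F, G}.
No further FD applies.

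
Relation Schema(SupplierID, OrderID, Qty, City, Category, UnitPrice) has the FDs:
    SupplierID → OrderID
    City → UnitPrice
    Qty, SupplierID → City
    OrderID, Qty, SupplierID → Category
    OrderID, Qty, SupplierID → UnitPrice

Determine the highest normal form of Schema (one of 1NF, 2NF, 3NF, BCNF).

1NF

Candidate key: {Qty, SupplierID}. Prime attributes: {Qty, SupplierID}.
For SupplierID → OrderID we have {SupplierID}⁺ = {OrderID, SupplierID}; {SupplierID} is not a superkey, so BCNF fails.
SupplierID → OrderID has non-prime {OrderID} on the right and a non-superkey on the left, so 3NF fails.
Since {SupplierID} ⊂ {Qty, SupplierID} and {SupplierID}⁺ ⊇ {OrderID} with {OrderID} non-prime, there is a partial dependency; 2NF fails.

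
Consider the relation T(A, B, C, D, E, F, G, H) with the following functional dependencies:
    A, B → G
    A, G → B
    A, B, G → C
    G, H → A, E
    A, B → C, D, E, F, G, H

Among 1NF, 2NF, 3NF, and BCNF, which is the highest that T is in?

BCNF

Candidate keys: {A, B}, {A, G}, {G, H}. Prime attributes: {A, B, G, H}.
Every FD has a superkey on the left, so the relation is in BCNF.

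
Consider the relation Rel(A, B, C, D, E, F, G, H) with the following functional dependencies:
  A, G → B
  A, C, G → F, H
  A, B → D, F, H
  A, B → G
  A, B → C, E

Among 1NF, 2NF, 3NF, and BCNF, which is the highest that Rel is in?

BCNF

Candidate keys: {A, B}, {A, G}. Prime attributes: {A, B, G}.
The left-hand side of every FD is a superkey, so BCNF is satisfied.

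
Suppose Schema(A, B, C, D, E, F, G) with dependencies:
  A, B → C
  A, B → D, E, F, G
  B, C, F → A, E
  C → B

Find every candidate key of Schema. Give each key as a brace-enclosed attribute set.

{A, B} is a candidate key since {A, B}⁺ = {A, B, C, D, E, F, G} covers every attribute.
{A, C} is a candidate key since {A, C}⁺ = {A, B, C, D, E, F, G} covers every attribute.
{C, F} is a candidate key since {C, F}⁺ = {A, B, C, D, E, F, G} covers every attribute.
No proper subset of any of these is a key, and no other minimal superkey exists.

{A, B}, {A, C}, {C, F}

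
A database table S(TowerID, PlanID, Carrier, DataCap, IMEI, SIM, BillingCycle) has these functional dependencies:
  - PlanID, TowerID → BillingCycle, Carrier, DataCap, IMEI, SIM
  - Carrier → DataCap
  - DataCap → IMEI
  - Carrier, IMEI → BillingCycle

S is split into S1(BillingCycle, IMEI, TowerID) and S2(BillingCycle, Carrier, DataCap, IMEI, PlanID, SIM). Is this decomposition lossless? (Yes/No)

No

Common attributes: {BillingCycle, IMEI}; their closure is {BillingCycle, IMEI}.
Neither S1 nor S2 is contained in that closure, so the decomposition is lossy.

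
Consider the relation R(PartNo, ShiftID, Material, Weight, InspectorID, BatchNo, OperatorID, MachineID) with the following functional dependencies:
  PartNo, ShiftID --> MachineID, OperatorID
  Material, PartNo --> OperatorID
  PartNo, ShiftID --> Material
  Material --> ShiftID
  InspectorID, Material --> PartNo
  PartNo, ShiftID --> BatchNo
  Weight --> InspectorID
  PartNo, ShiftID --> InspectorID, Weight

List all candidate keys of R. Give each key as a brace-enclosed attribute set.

Closure of {InspectorID, Material} is {BatchNo, InspectorID, MachineID, Material, OperatorID, PartNo, ShiftID, Weight}, the whole schema; {InspectorID, Material} is a candidate key.
Closure of {Material, PartNo} is {BatchNo, InspectorID, MachineID, Material, OperatorID, PartNo, ShiftID, Weight}, the whole schema; {Material, PartNo} is a candidate key.
Closure of {Material, Weight} is {BatchNo, InspectorID, MachineID, Material, OperatorID, PartNo, ShiftID, Weight}, the whole schema; {Material, Weight} is a candidate key.
Closure of {PartNo, ShiftID} is {BatchNo, InspectorID, MachineID, Material, OperatorID, PartNo, ShiftID, Weight}, the whole schema; {PartNo, ShiftID} is a candidate key.
These are minimal and exhaustive — every other superkey contains one of them.

{InspectorID, Material}, {Material, PartNo}, {Material, Weight}, {PartNo, ShiftID}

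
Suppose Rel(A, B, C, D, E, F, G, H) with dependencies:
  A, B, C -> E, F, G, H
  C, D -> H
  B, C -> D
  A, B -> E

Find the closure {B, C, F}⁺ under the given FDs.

{B, C, D, F, H}

Start with {B, C, F}.
B, C -> D applies; add {D} → now {B, C, D, F}.
C, D -> H applies; add {H} → now {B, C, D, F, H}.
No further FD applies.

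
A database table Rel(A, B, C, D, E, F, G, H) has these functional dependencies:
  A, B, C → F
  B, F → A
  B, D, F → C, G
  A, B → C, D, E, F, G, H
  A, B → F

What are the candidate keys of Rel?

{A, B}, {B, F}

{B} never appears on the right of any FD, so every key must include it.
{A, B}⁺ = {A, B, C, D, E, F, G, H}, which is every attribute, so {A, B} is a candidate key.
{B, F}⁺ = {A, B, C, D, E, F, G, H}, which is every attribute, so {B, F} is a candidate key.
No proper subset of any of these is a key, and no other minimal superkey exists.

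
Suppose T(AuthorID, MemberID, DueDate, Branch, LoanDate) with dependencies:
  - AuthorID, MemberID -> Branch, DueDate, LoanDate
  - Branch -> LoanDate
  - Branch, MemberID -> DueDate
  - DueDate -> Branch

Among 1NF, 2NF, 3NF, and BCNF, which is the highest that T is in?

2NF

Candidate key: {AuthorID, MemberID}. Prime attributes: {AuthorID, MemberID}.
Branch -> LoanDate: {Branch}⁺ = {Branch, LoanDate}, which is not all of the attributes, so the left side is not a superkey — BCNF is violated.
Branch -> LoanDate determines the non-prime attribute {LoanDate} from a non-superkey — 3NF is violated.
Checking every proper subset of each key, none determines a non-prime attribute — 2NF is satisfied.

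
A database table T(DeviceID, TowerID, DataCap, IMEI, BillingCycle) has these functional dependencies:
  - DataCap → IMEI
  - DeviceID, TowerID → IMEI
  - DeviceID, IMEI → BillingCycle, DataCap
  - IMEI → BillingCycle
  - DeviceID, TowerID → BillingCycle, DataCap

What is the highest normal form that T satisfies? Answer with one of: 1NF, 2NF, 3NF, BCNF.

Candidate key: {DeviceID, TowerID}. Prime attributes: {DeviceID, TowerID}.
DataCap → IMEI: {DataCap}⁺ = {BillingCycle, DataCap, IMEI}, which is not all of the attributes, so the left side is not a superkey — BCNF is violated.
DataCap → IMEI has non-prime {IMEI} on the right and a non-superkey on the left, so 3NF fails.
Checking every proper subset of each key, none determines a non-prime attribute — 2NF is satisfied.

2NF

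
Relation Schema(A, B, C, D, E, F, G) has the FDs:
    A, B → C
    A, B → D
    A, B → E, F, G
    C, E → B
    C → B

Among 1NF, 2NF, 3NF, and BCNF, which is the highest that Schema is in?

3NF

Candidate keys: {A, B}, {A, C}. Prime attributes: {A, B, C}.
C, E → B breaks BCNF: {C, E}⁺ = {B, C, E}, so {C, E} is not a superkey.
Its right-hand attributes {B} are all prime, as are those of every other non-superkey FD — the relation is in 3NF.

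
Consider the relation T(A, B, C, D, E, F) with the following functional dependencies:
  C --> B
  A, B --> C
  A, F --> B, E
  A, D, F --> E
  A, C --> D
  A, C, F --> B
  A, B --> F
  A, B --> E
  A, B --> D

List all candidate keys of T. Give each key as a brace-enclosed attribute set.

No FD produces {A}, so it must be in every candidate key.
{A, B}⁺ = {A, B, C, D, E, F} — all of the relation — so {A, B} is a candidate key.
{A, C}⁺ = {A, B, C, D, E, F} — all of the relation — so {A, C} is a candidate key.
{A, F}⁺ = {A, B, C, D, E, F} — all of the relation — so {A, F} is a candidate key.
Any other superkey properly contains one of these, so there are no further candidate keys.

{A, B}, {A, C}, {A, F}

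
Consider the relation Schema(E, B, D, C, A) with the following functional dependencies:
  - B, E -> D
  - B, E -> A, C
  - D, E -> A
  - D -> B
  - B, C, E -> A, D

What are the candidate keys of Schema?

Attributes never on any right-hand side: {E} — every candidate key must contain it.
{B, E}⁺ = {A, B, C, D, E}, which is every attribute, so {B, E} is a candidate key.
{D, E}⁺ = {A, B, C, D, E}, which is every attribute, so {D, E} is a candidate key.
These are minimal and exhaustive — every other superkey contains one of them.

{B, E}, {D, E}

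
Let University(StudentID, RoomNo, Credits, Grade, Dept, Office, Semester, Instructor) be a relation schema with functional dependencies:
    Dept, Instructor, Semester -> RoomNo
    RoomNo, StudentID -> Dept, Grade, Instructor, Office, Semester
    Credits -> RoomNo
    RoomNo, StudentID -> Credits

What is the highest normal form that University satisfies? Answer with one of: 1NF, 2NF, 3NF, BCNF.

Candidate keys: {Credits, StudentID}, {Dept, Instructor, Semester, StudentID}, {RoomNo, StudentID}. Prime attributes: {Credits, Dept, Instructor, RoomNo, Semester, StudentID}.
Dept, Instructor, Semester -> RoomNo breaks BCNF: {Dept, Instructor, Semester}⁺ = {Dept, Instructor, RoomNo, Semester}, so {Dept, Instructor, Semester} is not a superkey.
Its right-hand attributes {RoomNo} are all prime, as are those of every other non-superkey FD — the relation is in 3NF.

3NF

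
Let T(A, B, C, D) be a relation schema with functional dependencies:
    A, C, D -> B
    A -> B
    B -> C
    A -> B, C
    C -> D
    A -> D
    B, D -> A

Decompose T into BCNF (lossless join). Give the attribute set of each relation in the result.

{A, B, C}; {C, D}

Candidate keys of the original relation: {A}, {B}.
In {A, B, C, D}, {C} is not a superkey ({C}⁺ restricted to this set is {C, D}), so split on C -> D into {C, D} and {A, B, C}.
{C, D} has no BCNF violation.
{A, B, C} has no BCNF violation.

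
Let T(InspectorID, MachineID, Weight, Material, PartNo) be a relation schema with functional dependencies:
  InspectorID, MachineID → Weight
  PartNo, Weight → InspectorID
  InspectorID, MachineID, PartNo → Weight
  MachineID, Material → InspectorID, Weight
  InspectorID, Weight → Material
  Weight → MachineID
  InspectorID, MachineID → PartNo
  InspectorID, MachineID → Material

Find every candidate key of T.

{InspectorID, MachineID}, {InspectorID, Weight}, {MachineID, Material}, {Material, Weight}, {PartNo, Weight}

{InspectorID, MachineID} is a candidate key since {InspectorID, MachineID}⁺ = {InspectorID, MachineID, Material, PartNo, Weight} covers every attribute.
{InspectorID, Weight} is a candidate key since {InspectorID, Weight}⁺ = {InspectorID, MachineID, Material, PartNo, Weight} covers every attribute.
{MachineID, Material} is a candidate key since {MachineID, Material}⁺ = {InspectorID, MachineID, Material, PartNo, Weight} covers every attribute.
{Material, Weight} is a candidate key since {Material, Weight}⁺ = {InspectorID, MachineID, Material, PartNo, Weight} covers every attribute.
{PartNo, Weight} is a candidate key since {PartNo, Weight}⁺ = {InspectorID, MachineID, Material, PartNo, Weight} covers every attribute.
Any other superkey properly contains one of these, so there are no further candidate keys.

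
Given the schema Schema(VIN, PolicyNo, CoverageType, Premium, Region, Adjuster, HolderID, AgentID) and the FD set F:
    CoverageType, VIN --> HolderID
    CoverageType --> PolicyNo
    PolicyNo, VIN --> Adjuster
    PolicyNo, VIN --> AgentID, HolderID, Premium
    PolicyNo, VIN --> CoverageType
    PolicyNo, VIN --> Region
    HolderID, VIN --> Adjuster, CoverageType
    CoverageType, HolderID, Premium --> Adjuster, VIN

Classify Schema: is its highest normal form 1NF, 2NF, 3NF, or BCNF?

3NF

Candidate keys: {CoverageType, HolderID, Premium}, {CoverageType, VIN}, {HolderID, VIN}, {PolicyNo, VIN}. Prime attributes: {CoverageType, HolderID, PolicyNo, Premium, VIN}.
CoverageType --> PolicyNo breaks BCNF: {CoverageType}⁺ = {CoverageType, PolicyNo}, so {CoverageType} is not a superkey.
Since {PolicyNo} ⊆ prime attributes and every other non-superkey FD also has a prime right side, the schema is in 3NF.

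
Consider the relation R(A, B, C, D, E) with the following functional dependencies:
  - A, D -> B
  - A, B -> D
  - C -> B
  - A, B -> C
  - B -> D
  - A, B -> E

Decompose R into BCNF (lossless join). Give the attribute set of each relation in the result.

{A, C, E}; {B, C}; {B, D}

Candidate keys of the original relation: {A, B}, {A, C}, {A, D}.
Within {A, B, C, D, E}: {C}⁺ ∩ {A, B, C, D, E} = {B, C, D}, not the whole set, so C -> B, D violates BCNF; decompose into {B, C, D} and {A, C, E}.
Within {B, C, D}: {B}⁺ ∩ {B, C, D} = {B, D}, not the whole set, so B -> D violates BCNF; decompose into {B, D} and {B, C}.
{B, D} is in BCNF.
{B, C} is in BCNF.
{A, C, E} is in BCNF.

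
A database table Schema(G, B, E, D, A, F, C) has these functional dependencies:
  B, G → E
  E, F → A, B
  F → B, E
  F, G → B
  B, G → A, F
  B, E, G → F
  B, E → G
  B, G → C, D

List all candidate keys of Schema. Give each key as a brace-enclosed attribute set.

{F}⁺ = {A, B, C, D, E, F, G} — all of the relation — so {F} is a candidate key.
{B, E}⁺ = {A, B, C, D, E, F, G} — all of the relation — so {B, E} is a candidate key.
{B, G}⁺ = {A, B, C, D, E, F, G} — all of the relation — so {B, G} is a candidate key.
Any other superkey properly contains one of these, so there are no further candidate keys.

{B, E}, {B, G}, {F}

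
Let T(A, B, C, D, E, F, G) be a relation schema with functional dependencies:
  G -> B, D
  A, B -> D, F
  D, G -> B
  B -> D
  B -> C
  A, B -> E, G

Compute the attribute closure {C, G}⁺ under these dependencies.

{B, C, D, G}

Start with {C, G}.
G -> B, D applies; add {B, D} → now {B, C, D, G}.
No further FD applies.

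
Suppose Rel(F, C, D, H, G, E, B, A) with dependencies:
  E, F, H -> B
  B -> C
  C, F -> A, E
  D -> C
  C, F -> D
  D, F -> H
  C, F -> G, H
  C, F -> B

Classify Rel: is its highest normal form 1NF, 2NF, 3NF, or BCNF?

Candidate keys: {B, F}, {C, F}, {D, F}, {E, F, H}. Prime attributes: {B, C, D, E, F, H}.
B -> C breaks BCNF: {B}⁺ = {B, C}, so {B} is not a superkey.
Since {C} ⊆ prime attributes and every other non-superkey FD also has a prime right side, the schema is in 3NF.

3NF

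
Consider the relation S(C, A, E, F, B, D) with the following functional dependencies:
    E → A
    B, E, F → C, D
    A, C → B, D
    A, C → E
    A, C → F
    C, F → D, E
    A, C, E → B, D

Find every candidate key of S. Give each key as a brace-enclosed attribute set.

{A, C} is a candidate key since {A, C}⁺ = {A, B, C, D, E, F} covers every attribute.
{C, E} is a candidate key since {C, E}⁺ = {A, B, C, D, E, F} covers every attribute.
{C, F} is a candidate key since {C, F}⁺ = {A, B, C, D, E, F} covers every attribute.
{B, E, F} is a candidate key since {B, E, F}⁺ = {A, B, C, D, E, F} covers every attribute.
These are minimal and exhaustive — every other superkey contains one of them.

{A, C}, {B, E, F}, {C, E}, {C, F}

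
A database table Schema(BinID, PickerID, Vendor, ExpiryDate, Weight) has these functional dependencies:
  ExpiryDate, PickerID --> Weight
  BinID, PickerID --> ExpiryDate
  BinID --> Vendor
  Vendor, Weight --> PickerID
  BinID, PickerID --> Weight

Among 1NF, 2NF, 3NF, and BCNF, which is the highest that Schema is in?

Candidate keys: {BinID, PickerID}, {BinID, Weight}. Prime attributes: {BinID, PickerID, Weight}.
ExpiryDate, PickerID --> Weight: {ExpiryDate, PickerID}⁺ = {ExpiryDate, PickerID, Weight}, which is not all of the attributes, so the left side is not a superkey — BCNF is violated.
Because {Vendor} is non-prime and the left side of BinID --> Vendor is not a superkey, the relation is not in 3NF.
The proper key subset {BinID} of {BinID, PickerID} determines non-prime {Vendor}, so the relation is not even in 2NF.

1NF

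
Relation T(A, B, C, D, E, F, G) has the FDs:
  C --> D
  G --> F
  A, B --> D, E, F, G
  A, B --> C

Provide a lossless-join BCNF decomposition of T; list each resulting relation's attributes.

{A, B, C, E, G}; {C, D}; {F, G}

Candidate key of the original relation: {A, B}.
Within {A, B, C, D, E, F, G}: {C}⁺ ∩ {A, B, C, D, E, F, G} = {C, D}, not the whole set, so C --> D violates BCNF; decompose into {C, D} and {A, B, C, E, F, G}.
{C, D} is in BCNF.
Within {A, B, C, E, F, G}: {G}⁺ ∩ {A, B, C, E, F, G} = {F, G}, not the whole set, so G --> F violates BCNF; decompose into {F, G} and {A, B, C, E, G}.
{F, G} is in BCNF.
{A, B, C, E, G} is in BCNF.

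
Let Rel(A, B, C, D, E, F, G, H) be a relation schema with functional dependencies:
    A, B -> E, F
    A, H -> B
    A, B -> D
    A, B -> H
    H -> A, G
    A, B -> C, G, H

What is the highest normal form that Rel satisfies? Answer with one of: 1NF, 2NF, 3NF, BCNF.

BCNF

Candidate keys: {A, B}, {H}. Prime attributes: {A, B, H}.
The left-hand side of every FD is a superkey, so BCNF is satisfied.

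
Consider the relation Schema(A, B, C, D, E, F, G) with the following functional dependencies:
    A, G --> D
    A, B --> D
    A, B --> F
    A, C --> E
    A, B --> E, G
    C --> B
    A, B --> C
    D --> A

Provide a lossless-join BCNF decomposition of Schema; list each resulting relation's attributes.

{A, C, E, F, G}; {A, D}; {B, C}; {D, G}

Candidate keys of the original relation: {A, B}, {A, C}, {B, D}, {C, D}.
In {A, B, C, D, E, F, G}, {A, G} is not a superkey ({A, G}⁺ restricted to this set is {A, D, G}), so split on A, G --> D into {A, D, G} and {A, B, C, E, F, G}.
In {A, D, G}, {D} is not a superkey ({D}⁺ restricted to this set is {A, D}), so split on D --> A into {A, D} and {D, G}.
{A, D} has no BCNF violation.
{D, G} has no BCNF violation.
In {A, B, C, E, F, G}, {C} is not a superkey ({C}⁺ restricted to this set is {B, C}), so split on C --> B into {B, C} and {A, C, E, F, G}.
{B, C} has no BCNF violation.
{A, C, E, F, G} has no BCNF violation.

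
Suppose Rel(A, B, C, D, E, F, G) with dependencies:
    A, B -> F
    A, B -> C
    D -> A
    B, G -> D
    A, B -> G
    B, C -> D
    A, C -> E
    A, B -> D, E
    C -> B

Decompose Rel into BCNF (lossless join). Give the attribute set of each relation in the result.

Candidate keys of the original relation: {A, B}, {B, D}, {B, G}, {C}.
In {A, B, C, D, E, F, G}, {D} is not a superkey ({D}⁺ restricted to this set is {A, D}), so split on D -> A into {A, D} and {B, C, D, E, F, G}.
{A, D}: every determinant is a superkey — BCNF.
{B, C, D, E, F, G}: every determinant is a superkey — BCNF.

{A, D}; {B, C, D, E, F, G}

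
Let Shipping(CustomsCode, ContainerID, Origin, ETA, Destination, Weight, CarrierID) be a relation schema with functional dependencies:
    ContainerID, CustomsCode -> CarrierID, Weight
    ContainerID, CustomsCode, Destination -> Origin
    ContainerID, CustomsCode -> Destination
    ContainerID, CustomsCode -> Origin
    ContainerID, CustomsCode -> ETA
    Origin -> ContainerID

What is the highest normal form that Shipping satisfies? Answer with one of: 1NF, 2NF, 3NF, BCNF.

3NF

Candidate keys: {ContainerID, CustomsCode}, {CustomsCode, Origin}. Prime attributes: {ContainerID, CustomsCode, Origin}.
Origin -> ContainerID breaks BCNF: {Origin}⁺ = {ContainerID, Origin}, so {Origin} is not a superkey.
But every attribute on its right side ({ContainerID}) is prime, and the same holds for every other non-superkey FD, so 3NF still holds.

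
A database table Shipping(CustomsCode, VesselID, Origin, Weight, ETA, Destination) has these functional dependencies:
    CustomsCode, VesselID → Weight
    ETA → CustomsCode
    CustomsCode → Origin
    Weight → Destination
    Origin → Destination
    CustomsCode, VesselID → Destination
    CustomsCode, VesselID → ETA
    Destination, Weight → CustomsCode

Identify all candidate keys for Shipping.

No FD produces {VesselID}, so it must be in every candidate key.
{CustomsCode, VesselID}⁺ = {CustomsCode, Destination, ETA, Origin, VesselID, Weight} — all of the relation — so {CustomsCode, VesselID} is a candidate key.
{ETA, VesselID}⁺ = {CustomsCode, Destination, ETA, Origin, VesselID, Weight} — all of the relation — so {ETA, VesselID} is a candidate key.
{VesselID, Weight}⁺ = {CustomsCode, Destination, ETA, Origin, VesselID, Weight} — all of the relation — so {VesselID, Weight} is a candidate key.
These are minimal and exhaustive — every other superkey contains one of them.

{CustomsCode, VesselID}, {ETA, VesselID}, {VesselID, Weight}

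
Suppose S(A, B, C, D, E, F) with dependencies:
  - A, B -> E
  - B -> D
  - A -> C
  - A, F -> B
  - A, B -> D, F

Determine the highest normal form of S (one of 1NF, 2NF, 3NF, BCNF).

Candidate keys: {A, B}, {A, F}. Prime attributes: {A, B, F}.
B -> D breaks BCNF: {B}⁺ = {B, D}, so {B} is not a superkey.
Because {D} is non-prime and the left side of B -> D is not a superkey, the relation is not in 3NF.
{A} is a proper subset of the key {A, B}, and {A}⁺ contains the non-prime attribute {C} — a partial dependency, so 2NF is violated.

1NF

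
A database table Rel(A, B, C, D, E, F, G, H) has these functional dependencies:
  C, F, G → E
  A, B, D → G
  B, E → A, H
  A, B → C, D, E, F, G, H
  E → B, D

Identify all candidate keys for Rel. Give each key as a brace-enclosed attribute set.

{E}⁺ = {A, B, C, D, E, F, G, H}, which is every attribute, so {E} is a candidate key.
{A, B}⁺ = {A, B, C, D, E, F, G, H}, which is every attribute, so {A, B} is a candidate key.
{C, F, G}⁺ = {A, B, C, D, E, F, G, H}, which is every attribute, so {C, F, G} is a candidate key.
No proper subset of any of these is a key, and no other minimal superkey exists.

{A, B}, {C, F, G}, {E}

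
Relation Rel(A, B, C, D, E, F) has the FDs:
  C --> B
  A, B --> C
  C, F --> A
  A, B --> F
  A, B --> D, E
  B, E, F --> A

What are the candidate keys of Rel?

{A, B}⁺ = {A, B, C, D, E, F}, which is every attribute, so {A, B} is a candidate key.
{A, C}⁺ = {A, B, C, D, E, F}, which is every attribute, so {A, C} is a candidate key.
{C, F}⁺ = {A, B, C, D, E, F}, which is every attribute, so {C, F} is a candidate key.
{B, E, F}⁺ = {A, B, C, D, E, F}, which is every attribute, so {B, E, F} is a candidate key.
Any other superkey properly contains one of these, so there are no further candidate keys.

{A, B}, {A, C}, {B, E, F}, {C, F}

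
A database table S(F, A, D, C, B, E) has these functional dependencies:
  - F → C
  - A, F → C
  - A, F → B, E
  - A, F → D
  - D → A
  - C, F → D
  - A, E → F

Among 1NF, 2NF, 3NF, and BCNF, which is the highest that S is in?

Candidate keys: {A, E}, {D, E}, {F}. Prime attributes: {A, D, E, F}.
D → A breaks BCNF: {D}⁺ = {A, D}, so {D} is not a superkey.
Since {A} ⊆ prime attributes and every other non-superkey FD also has a prime right side, the schema is in 3NF.

3NF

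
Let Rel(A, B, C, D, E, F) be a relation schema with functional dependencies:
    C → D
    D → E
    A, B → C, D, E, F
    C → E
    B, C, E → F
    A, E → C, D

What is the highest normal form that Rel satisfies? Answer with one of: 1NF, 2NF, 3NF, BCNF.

Candidate key: {A, B}. Prime attributes: {A, B}.
C → D: {C}⁺ = {C, D, E}, which is not all of the attributes, so the left side is not a superkey — BCNF is violated.
C → D determines the non-prime attribute {D} from a non-superkey — 3NF is violated.
Checking every proper subset of each key, none determines a non-prime attribute — 2NF is satisfied.

2NF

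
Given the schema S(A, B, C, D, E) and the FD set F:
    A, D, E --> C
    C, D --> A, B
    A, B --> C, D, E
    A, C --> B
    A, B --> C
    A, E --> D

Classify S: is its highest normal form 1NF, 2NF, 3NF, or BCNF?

Candidate keys: {A, B}, {A, C}, {A, E}, {C, D}. Prime attributes: {A, B, C, D, E}.
Every FD has a superkey on the left, so the relation is in BCNF.

BCNF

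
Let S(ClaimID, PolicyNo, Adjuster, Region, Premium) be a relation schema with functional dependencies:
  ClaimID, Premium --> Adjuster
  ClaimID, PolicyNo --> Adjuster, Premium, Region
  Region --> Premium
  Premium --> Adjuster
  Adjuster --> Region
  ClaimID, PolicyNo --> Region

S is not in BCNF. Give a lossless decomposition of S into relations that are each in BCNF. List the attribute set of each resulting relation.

{Adjuster, Premium, Region}; {ClaimID, PolicyNo, Premium}; {ClaimID, Region}

Candidate key of the original relation: {ClaimID, PolicyNo}.
In {Adjuster, ClaimID, PolicyNo, Premium, Region}, {ClaimID, Premium} is not a superkey ({ClaimID, Premium}⁺ restricted to this set is {Adjuster, ClaimID, Premium, Region}), so split on ClaimID, Premium --> Adjuster, Region into {Adjuster, ClaimID, Premium, Region} and {ClaimID, PolicyNo, Premium}.
In {Adjuster, ClaimID, Premium, Region}, {Region} is not a superkey ({Region}⁺ restricted to this set is {Adjuster, Premium, Region}), so split on Region --> Adjuster, Premium into {Adjuster, Premium, Region} and {ClaimID, Region}.
{Adjuster, Premium, Region}: every determinant is a superkey — BCNF.
{ClaimID, Region}: every determinant is a superkey — BCNF.
{ClaimID, PolicyNo, Premium}: every determinant is a superkey — BCNF.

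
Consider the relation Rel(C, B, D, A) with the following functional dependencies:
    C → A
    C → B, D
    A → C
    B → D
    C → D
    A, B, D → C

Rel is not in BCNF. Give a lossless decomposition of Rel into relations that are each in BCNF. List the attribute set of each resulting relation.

{A, B, C}; {B, D}

Candidate keys of the original relation: {A}, {C}.
{A, B, C, D}: {B} determines {B, D} here but is not a superkey — split on B → D, giving {B, D} and {A, B, C}.
{B, D} is in BCNF.
{A, B, C} is in BCNF.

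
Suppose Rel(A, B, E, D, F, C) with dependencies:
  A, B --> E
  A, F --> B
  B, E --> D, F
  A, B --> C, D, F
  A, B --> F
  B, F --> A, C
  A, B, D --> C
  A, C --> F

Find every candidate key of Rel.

{A, B}⁺ = {A, B, C, D, E, F}, which is every attribute, so {A, B} is a candidate key.
{A, C}⁺ = {A, B, C, D, E, F}, which is every attribute, so {A, C} is a candidate key.
{A, F}⁺ = {A, B, C, D, E, F}, which is every attribute, so {A, F} is a candidate key.
{B, E}⁺ = {A, B, C, D, E, F}, which is every attribute, so {B, E} is a candidate key.
{B, F}⁺ = {A, B, C, D, E, F}, which is every attribute, so {B, F} is a candidate key.
These are minimal and exhaustive — every other superkey contains one of them.

{A, B}, {A, C}, {A, F}, {B, E}, {B, F}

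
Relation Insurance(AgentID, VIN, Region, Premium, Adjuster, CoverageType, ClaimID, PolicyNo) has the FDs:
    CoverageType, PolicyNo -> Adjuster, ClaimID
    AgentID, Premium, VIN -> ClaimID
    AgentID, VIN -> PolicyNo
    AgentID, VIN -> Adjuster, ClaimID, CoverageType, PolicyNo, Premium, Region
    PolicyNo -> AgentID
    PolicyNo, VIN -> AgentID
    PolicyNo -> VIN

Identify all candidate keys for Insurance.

{PolicyNo}⁺ = {Adjuster, AgentID, ClaimID, CoverageType, PolicyNo, Premium, Region, VIN}, which is every attribute, so {PolicyNo} is a candidate key.
{AgentID, VIN}⁺ = {Adjuster, AgentID, ClaimID, CoverageType, PolicyNo, Premium, Region, VIN}, which is every attribute, so {AgentID, VIN} is a candidate key.
No proper subset of any of these is a key, and no other minimal superkey exists.

{AgentID, VIN}, {PolicyNo}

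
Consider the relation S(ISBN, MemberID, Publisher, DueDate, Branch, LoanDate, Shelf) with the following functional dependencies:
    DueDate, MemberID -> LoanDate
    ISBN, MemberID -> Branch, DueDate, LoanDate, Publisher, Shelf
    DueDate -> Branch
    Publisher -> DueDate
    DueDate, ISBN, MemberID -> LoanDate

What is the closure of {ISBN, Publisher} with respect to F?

{Branch, DueDate, ISBN, Publisher}

Start with {ISBN, Publisher}.
Publisher -> DueDate applies; add {DueDate} → now {DueDate, ISBN, Publisher}.
DueDate -> Branch applies; add {Branch} → now {Branch, DueDate, ISBN, Publisher}.
No further FD applies.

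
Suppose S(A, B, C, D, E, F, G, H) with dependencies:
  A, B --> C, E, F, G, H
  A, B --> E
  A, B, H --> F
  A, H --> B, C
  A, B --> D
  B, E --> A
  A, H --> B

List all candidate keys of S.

{A, B}⁺ = {A, B, C, D, E, F, G, H} — all of the relation — so {A, B} is a candidate key.
{A, H}⁺ = {A, B, C, D, E, F, G, H} — all of the relation — so {A, H} is a candidate key.
{B, E}⁺ = {A, B, C, D, E, F, G, H} — all of the relation — so {B, E} is a candidate key.
These are minimal and exhaustive — every other superkey contains one of them.

{A, B}, {A, H}, {B, E}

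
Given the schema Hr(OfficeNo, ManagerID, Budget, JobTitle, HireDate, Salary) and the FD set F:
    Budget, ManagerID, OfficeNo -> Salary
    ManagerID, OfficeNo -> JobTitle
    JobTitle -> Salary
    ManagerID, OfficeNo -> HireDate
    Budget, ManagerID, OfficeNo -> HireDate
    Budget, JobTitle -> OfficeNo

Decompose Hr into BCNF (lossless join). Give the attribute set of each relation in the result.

{Budget, ManagerID, OfficeNo}; {HireDate, JobTitle, ManagerID, OfficeNo}; {JobTitle, Salary}

Candidate keys of the original relation: {Budget, JobTitle, ManagerID}, {Budget, ManagerID, OfficeNo}.
{Budget, HireDate, JobTitle, ManagerID, OfficeNo, Salary}: {ManagerID, OfficeNo} determines {HireDate, JobTitle, ManagerID, OfficeNo, Salary} here but is not a superkey — split on ManagerID, OfficeNo -> HireDate, JobTitle, Salary, giving {HireDate, JobTitle, ManagerID, OfficeNo, Salary} and {Budget, ManagerID, OfficeNo}.
{HireDate, JobTitle, ManagerID, OfficeNo, Salary}: {JobTitle} determines {JobTitle, Salary} here but is not a superkey — split on JobTitle -> Salary, giving {JobTitle, Salary} and {HireDate, JobTitle, ManagerID, OfficeNo}.
{JobTitle, Salary}: every determinant is a superkey — BCNF.
{HireDate, JobTitle, ManagerID, OfficeNo}: every determinant is a superkey — BCNF.
{Budget, ManagerID, OfficeNo}: every determinant is a superkey — BCNF.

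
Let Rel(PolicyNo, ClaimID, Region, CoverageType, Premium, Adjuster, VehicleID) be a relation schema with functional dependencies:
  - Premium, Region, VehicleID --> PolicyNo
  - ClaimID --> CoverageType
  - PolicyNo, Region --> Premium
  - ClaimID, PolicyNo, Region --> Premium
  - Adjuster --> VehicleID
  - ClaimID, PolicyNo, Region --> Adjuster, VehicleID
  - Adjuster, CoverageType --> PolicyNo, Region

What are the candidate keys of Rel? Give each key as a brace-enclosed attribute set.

No FD produces {ClaimID}, so it must be in every candidate key.
Closure of {Adjuster, ClaimID} is {Adjuster, ClaimID, CoverageType, PolicyNo, Premium, Region, VehicleID}, the whole schema; {Adjuster, ClaimID} is a candidate key.
Closure of {ClaimID, PolicyNo, Region} is {Adjuster, ClaimID, CoverageType, PolicyNo, Premium, Region, VehicleID}, the whole schema; {ClaimID, PolicyNo, Region} is a candidate key.
Closure of {ClaimID, Premium, Region, VehicleID} is {Adjuster, ClaimID, CoverageType, PolicyNo, Premium, Region, VehicleID}, the whole schema; {ClaimID, Premium, Region, VehicleID} is a candidate key.
Any other superkey properly contains one of these, so there are no further candidate keys.

{Adjuster, ClaimID}, {ClaimID, PolicyNo, Region}, {ClaimID, Premium, Region, VehicleID}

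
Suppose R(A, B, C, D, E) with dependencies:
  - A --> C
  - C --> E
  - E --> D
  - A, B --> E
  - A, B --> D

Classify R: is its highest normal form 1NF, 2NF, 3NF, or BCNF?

1NF

Candidate key: {A, B}. Prime attributes: {A, B}.
A --> C breaks BCNF: {A}⁺ = {A, C, D, E}, so {A} is not a superkey.
A --> C determines the non-prime attribute {C} from a non-superkey — 3NF is violated.
Since {A} ⊂ {A, B} and {A}⁺ ⊇ {C, D, E} with {C, D, E} non-prime, there is a partial dependency; 2NF fails.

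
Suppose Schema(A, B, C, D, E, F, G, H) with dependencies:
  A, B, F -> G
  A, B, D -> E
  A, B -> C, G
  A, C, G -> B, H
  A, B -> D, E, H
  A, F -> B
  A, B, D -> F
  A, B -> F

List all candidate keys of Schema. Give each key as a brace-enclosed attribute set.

No FD produces {A}, so it must be in every candidate key.
{A, B} is a candidate key since {A, B}⁺ = {A, B, C, D, E, F, G, H} covers every attribute.
{A, F} is a candidate key since {A, F}⁺ = {A, B, C, D, E, F, G, H} covers every attribute.
{A, C, G} is a candidate key since {A, C, G}⁺ = {A, B, C, D, E, F, G, H} covers every attribute.
No proper subset of any of these is a key, and no other minimal superkey exists.

{A, B}, {A, C, G}, {A, F}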